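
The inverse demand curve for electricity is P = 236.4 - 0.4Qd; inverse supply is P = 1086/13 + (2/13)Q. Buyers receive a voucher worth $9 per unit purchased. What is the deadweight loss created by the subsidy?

Deadweight loss = $73.125

Pre-subsidy: 236.4 - 0.4Q = 1086/13 + (2/13)Q gives Q* = 276 and P* = 126.
With the rebate, buyers effectively pay Pb = Ps − 9, where Ps is the price sellers receive.
On the curves, Pb = 236.4 - 0.4Q and Ps = 1086/13 + (2/13)Q; the wedge Ps − Pb = 9 gives 1086/13 + (2/13)Q − (236.4 - 0.4Q) = 9, so Q' = 292.25.
Then Pb = 236.4 − 0.4·292.25 = 119.5 and Ps = 1086/13 + (2/13)·292.25 = 128.5.
The subsidy expands output by 292.25 − 276 = 16.25 past the efficient level; on those units the gap between marginal cost and willingness to pay runs from 0 up to 9.
DWL = ½ × 9 × 16.25 = 73.125.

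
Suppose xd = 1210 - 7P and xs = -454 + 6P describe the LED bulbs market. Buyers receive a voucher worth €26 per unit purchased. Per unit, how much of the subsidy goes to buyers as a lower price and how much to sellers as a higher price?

Pre-subsidy: 1210 - 7P = -454 + 6P gives P* = 128, x* = 314.
With the rebate, buyers effectively pay Pb = Ps − 26, where Ps is the price sellers receive.
Demand in terms of Ps becomes xd = 1210 − 7(Ps − 26) = 1392 - 7Ps. Setting this equal to supply: 1392 - 7Ps = -454 + 6Ps, so Ps = 142.
Buyers pay Pb = 142 − 26 = 116; x' = -454 + 6·142 = 398.
Buyers' price falls by P* − Pb = 128 − 116 = 12; sellers' price rises by Ps − P* = 142 − 128 = 14.

Buyers gain €12 per unit; sellers gain €14 per unit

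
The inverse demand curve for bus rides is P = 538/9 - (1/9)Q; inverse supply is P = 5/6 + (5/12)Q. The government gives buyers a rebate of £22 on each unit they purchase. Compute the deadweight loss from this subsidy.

Pre-subsidy: 538/9 - (1/9)Q = 5/6 + (5/12)Q gives Q* = 2122/19 and P* = 900/19.
With the rebate, buyers effectively pay Pb = Ps − 22, where Ps is the price sellers receive.
On the curves, Pb = 538/9 - (1/9)Q and Ps = 5/6 + (5/12)Q; the wedge Ps − Pb = 22 gives 5/6 + (5/12)Q − (538/9 - (1/9)Q) = 22, so Q' = 2914/19.
Then Pb = 538/9 − (1/9)·(2914/19) = 812/19 and Ps = 5/6 + (5/12)·(2914/19) = 1230/19.
The subsidy expands output by 2914/19 − 2122/19 = 792/19 past the efficient level; on those units the gap between marginal cost and willingness to pay runs from 0 up to 22.
DWL = ½ × 22 × 792/19 = 8712/19.

Deadweight loss = 8712/19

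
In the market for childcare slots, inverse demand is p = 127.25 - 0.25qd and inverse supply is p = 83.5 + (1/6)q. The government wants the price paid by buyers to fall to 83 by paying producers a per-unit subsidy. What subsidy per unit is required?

At a buyer price of 83, quantity demanded is 509 − 4·83 = 177.
Sellers supply 177 only when they receive ps = 83.5 + (1/6)·177 = 113.
s = ps − pb = 113 − 83 = 30.

Required subsidy s = 30 per unit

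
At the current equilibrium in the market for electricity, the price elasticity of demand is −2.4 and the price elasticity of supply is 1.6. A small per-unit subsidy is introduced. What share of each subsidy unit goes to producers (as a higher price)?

Producer share = 0.6

For a small subsidy around the equilibrium, the benefit split depends on the relative slopes, which at a point are proportional to the elasticities.
Buyer share = εs/(εs + |εd|) = 1.6/(1.6 + 2.4) = 0.4; seller share = |εd|/(εs + |εd|) = 0.6.
So producers capture 0.6 of the subsidy.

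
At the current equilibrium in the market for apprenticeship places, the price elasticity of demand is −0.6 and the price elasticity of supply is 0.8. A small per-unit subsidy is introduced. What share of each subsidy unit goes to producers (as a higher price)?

For a small subsidy around the equilibrium, the benefit split depends on the relative slopes, which at a point are proportional to the elasticities.
Buyer share = εs/(εs + |εd|) = 0.8/(0.8 + 0.6) = 4/7; seller share = |εd|/(εs + |εd|) = 3/7.
So producers capture 3/7 of the subsidy.

Producer share = 3/7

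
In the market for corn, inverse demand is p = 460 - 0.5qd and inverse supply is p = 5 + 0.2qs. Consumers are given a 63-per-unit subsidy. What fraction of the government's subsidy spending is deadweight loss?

Pre-subsidy: 460 - 0.5q = 5 + 0.2q gives q* = 650 and p* = 135.
With the rebate, buyers effectively pay pb = ps − 63, where ps is the price sellers receive.
On the curves, pb = 460 - 0.5q and ps = 5 + 0.2q; the wedge ps − pb = 63 gives 5 + 0.2q − (460 - 0.5q) = 63, so q' = 740.
Then pb = 460 − 0.5·740 = 90 and ps = 5 + 0.2·740 = 153.
ΔCS = ½(650 + 740)(135 − 90) = 31275; ΔPS = ½(650 + 740)(153 − 135) = 12510.
Government spending = 63 × 740 = 46620.
DWL = ½ × 63 × (740 − 650) = 2835; fraction = 2835 / 46620 = 9/148.

DWL / government spending = 9/148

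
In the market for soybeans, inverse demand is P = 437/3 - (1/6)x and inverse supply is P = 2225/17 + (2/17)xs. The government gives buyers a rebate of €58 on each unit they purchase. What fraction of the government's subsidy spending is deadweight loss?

Pre-subsidy: 437/3 - (1/6)x = 2225/17 + (2/17)x gives x* = 52 and P* = 137.
With the rebate, buyers effectively pay Pb = Ps − 58, where Ps is the price sellers receive.
On the curves, Pb = 437/3 - (1/6)x and Ps = 2225/17 + (2/17)x; the wedge Ps − Pb = 58 gives 2225/17 + (2/17)x − (437/3 - (1/6)x) = 58, so x' = 256.
Then Pb = 437/3 − (1/6)·256 = 103 and Ps = 2225/17 + (2/17)·256 = 161.
ΔCS = ½(52 + 256)(137 − 103) = 5236; ΔPS = ½(52 + 256)(161 − 137) = 3696.
Government spending = 58 × 256 = 14848.
DWL = ½ × 58 × (256 − 52) = 5916; fraction = 5916 / 14848 = 0.3984375.

DWL / government spending = 0.3984375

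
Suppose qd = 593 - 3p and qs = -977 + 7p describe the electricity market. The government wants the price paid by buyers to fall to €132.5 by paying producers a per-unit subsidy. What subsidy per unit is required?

Required subsidy s = €35 per unit

At a buyer price of 132.5, quantity demanded is 593 − 3·132.5 = 195.5.
Sellers supply 195.5 only when they receive ps with -977 + 7·ps = 195.5, i.e. ps = 167.5.
s = ps − pb = 167.5 − 132.5 = 35.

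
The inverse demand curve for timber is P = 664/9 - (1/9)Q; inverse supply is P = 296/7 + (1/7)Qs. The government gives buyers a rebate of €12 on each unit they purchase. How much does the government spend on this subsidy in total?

Pre-subsidy: 664/9 - (1/9)Q = 296/7 + (1/7)Q gives Q* = 124 and P* = 60.
With the rebate, buyers effectively pay Pb = Ps − 12, where Ps is the price sellers receive.
On the curves, Pb = 664/9 - (1/9)Q and Ps = 296/7 + (1/7)Q; the wedge Ps − Pb = 12 gives 296/7 + (1/7)Q − (664/9 - (1/9)Q) = 12, so Q' = 171.25.
Then Pb = 664/9 − (1/9)·171.25 = 54.75 and Ps = 296/7 + (1/7)·171.25 = 66.75.
Government outlay = subsidy × quantity = 12 × 171.25 = 2055.

Government cost = €2055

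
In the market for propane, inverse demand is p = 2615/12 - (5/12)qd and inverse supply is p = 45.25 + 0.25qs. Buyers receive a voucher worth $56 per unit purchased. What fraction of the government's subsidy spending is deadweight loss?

DWL / government spending = 6/49

Pre-subsidy: 2615/12 - (5/12)q = 45.25 + 0.25q gives q* = 259 and p* = 110.
With the rebate, buyers effectively pay pb = ps − 56, where ps is the price sellers receive.
On the curves, pb = 2615/12 - (5/12)q and ps = 45.25 + 0.25q; the wedge ps − pb = 56 gives 45.25 + 0.25q − (2615/12 - (5/12)q) = 56, so q' = 343.
Then pb = 2615/12 − (5/12)·343 = 75 and ps = 45.25 + 0.25·343 = 131.
ΔCS = ½(259 + 343)(110 − 75) = 10535; ΔPS = ½(259 + 343)(131 − 110) = 6321.
Government spending = 56 × 343 = 19208.
DWL = ½ × 56 × (343 − 259) = 2352; fraction = 2352 / 19208 = 6/49.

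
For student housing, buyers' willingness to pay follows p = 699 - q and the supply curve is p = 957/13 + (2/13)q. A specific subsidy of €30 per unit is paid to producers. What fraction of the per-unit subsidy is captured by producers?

Producer share = 2/15

Pre-subsidy: 699 - q = 957/13 + (2/13)q gives q* = 542 and p* = 157.
With the subsidy, sellers receive ps = pb + 30 for each unit, where pb is the price buyers pay.
On the curves, pb = 699 - q and ps = 957/13 + (2/13)q; the wedge ps − pb = 30 gives 957/13 + (2/13)q − (699 - q) = 30, so q' = 568.
Then pb = 699 − 1·568 = 131 and ps = 957/13 + (2/13)·568 = 161.
Buyers' price falls by p* − pb = 157 − 131 = 26; sellers' price rises by ps − p* = 161 − 157 = 4.
So producers capture 4/30 = 2/15 of each unit of subsidy.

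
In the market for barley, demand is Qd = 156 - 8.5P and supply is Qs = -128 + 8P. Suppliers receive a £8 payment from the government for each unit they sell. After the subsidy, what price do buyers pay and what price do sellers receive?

Buyers pay 40/3; sellers receive 64/3

Pre-subsidy: 156 - 8.5P = -128 + 8P gives P* = 568/33, Q* = 320/33.
With the subsidy, sellers receive Ps = Pb + 8 for each unit, where Pb is the price buyers pay.
Supply in terms of Pb becomes Qs = -128 + 8(Pb + 8) = -64 + 8Pb. Setting this equal to demand: 156 - 8.5Pb = -64 + 8Pb, so Pb = 40/3.
Sellers receive Ps = 40/3 + 8 = 64/3; Q' = 156 − 8.5·(40/3) = 128/3.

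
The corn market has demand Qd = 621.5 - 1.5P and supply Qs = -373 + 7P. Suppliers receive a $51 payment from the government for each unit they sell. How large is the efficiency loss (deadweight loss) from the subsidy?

Deadweight loss = $1606.5

Pre-subsidy: 621.5 - 1.5P = -373 + 7P gives P* = 117, Q* = 446.
With the subsidy, sellers receive Ps = Pb + 51 for each unit, where Pb is the price buyers pay.
Supply in terms of Pb becomes Qs = -373 + 7(Pb + 51) = -16 + 7Pb. Setting this equal to demand: 621.5 - 1.5Pb = -16 + 7Pb, so Pb = 75.
Sellers receive Ps = 75 + 51 = 126; Q' = 621.5 − 1.5·75 = 509.
The subsidy expands output by 509 − 446 = 63 past the efficient level; on those units the gap between marginal cost and willingness to pay runs from 0 up to 51.
DWL = ½ × 51 × 63 = 1606.5.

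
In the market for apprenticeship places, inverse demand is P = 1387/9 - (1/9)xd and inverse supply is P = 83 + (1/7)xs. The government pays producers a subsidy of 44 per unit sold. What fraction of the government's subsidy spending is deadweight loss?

DWL / government spending = 99/518

Pre-subsidy: 1387/9 - (1/9)x = 83 + (1/7)x gives x* = 280 and P* = 123.
With the subsidy, sellers receive Ps = Pb + 44 for each unit, where Pb is the price buyers pay.
On the curves, Pb = 1387/9 - (1/9)x and Ps = 83 + (1/7)x; the wedge Ps − Pb = 44 gives 83 + (1/7)x − (1387/9 - (1/9)x) = 44, so x' = 453.25.
Then Pb = 1387/9 − (1/9)·453.25 = 103.75 and Ps = 83 + (1/7)·453.25 = 147.75.
ΔCS = ½(280 + 453.25)(123 − 103.75) = 7057.53125; ΔPS = ½(280 + 453.25)(147.75 − 123) = 9073.96875.
Government spending = 44 × 453.25 = 19943.
DWL = ½ × 44 × (453.25 − 280) = 3811.5; fraction = 3811.5 / 19943 = 99/518.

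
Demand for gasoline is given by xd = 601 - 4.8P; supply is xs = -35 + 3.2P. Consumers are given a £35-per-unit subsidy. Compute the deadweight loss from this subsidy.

Deadweight loss = £1176

Pre-subsidy: 601 - 4.8P = -35 + 3.2P gives P* = 79.5, x* = 219.4.
With the rebate, buyers effectively pay Pb = Ps − 35, where Ps is the price sellers receive.
Demand in terms of Ps becomes xd = 601 − 4.8(Ps − 35) = 769 - 4.8Ps. Setting this equal to supply: 769 - 4.8Ps = -35 + 3.2Ps, so Ps = 100.5.
Buyers pay Pb = 100.5 − 35 = 65.5; x' = -35 + 3.2·100.5 = 286.6.
The subsidy expands output by 286.6 − 219.4 = 67.2 past the efficient level; on those units the gap between marginal cost and willingness to pay runs from 0 up to 35.
DWL = ½ × 35 × 67.2 = 1176.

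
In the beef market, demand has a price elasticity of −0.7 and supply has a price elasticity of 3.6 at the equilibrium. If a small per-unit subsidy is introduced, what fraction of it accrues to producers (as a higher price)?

Producer share = 7/43

For a small subsidy around the equilibrium, the benefit split depends on the relative slopes, which at a point are proportional to the elasticities.
Buyer share = εs/(εs + |εd|) = 3.6/(3.6 + 0.7) = 36/43; seller share = |εd|/(εs + |εd|) = 7/43.
So producers capture 7/43 of the subsidy.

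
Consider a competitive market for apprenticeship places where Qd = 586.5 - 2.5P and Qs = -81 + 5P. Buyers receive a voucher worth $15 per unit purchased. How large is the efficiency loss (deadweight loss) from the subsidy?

Pre-subsidy: 586.5 - 2.5P = -81 + 5P gives P* = 89, Q* = 364.
With the rebate, buyers effectively pay Pb = Ps − 15, where Ps is the price sellers receive.
Demand in terms of Ps becomes Qd = 586.5 − 2.5(Ps − 15) = 624 - 2.5Ps. Setting this equal to supply: 624 - 2.5Ps = -81 + 5Ps, so Ps = 94.
Buyers pay Pb = 94 − 15 = 79; Q' = -81 + 5·94 = 389.
The subsidy expands output by 389 − 364 = 25 past the efficient level; on those units the gap between marginal cost and willingness to pay runs from 0 up to 15.
DWL = ½ × 15 × 25 = 187.5.

Deadweight loss = $187.5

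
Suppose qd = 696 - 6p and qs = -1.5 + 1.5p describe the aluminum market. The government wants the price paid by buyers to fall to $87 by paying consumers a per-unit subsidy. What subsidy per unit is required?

At a buyer price of 87, quantity demanded is 696 − 6·87 = 174.
Sellers supply 174 only when they receive ps with -1.5 + 1.5·ps = 174, i.e. ps = 117.
s = ps − pb = 117 − 87 = 30.

Required subsidy s = $30 per unit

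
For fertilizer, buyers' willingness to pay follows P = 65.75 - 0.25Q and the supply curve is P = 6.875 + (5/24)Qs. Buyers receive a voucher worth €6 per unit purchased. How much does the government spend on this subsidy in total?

Government cost = 9342/11

Pre-subsidy: 65.75 - 0.25Q = 6.875 + (5/24)Q gives Q* = 1413/11 and P* = 370/11.
With the rebate, buyers effectively pay Pb = Ps − 6, where Ps is the price sellers receive.
On the curves, Pb = 65.75 - 0.25Q and Ps = 6.875 + (5/24)Q; the wedge Ps − Pb = 6 gives 6.875 + (5/24)Q − (65.75 - 0.25Q) = 6, so Q' = 1557/11.
Then Pb = 65.75 − 0.25·(1557/11) = 334/11 and Ps = 6.875 + (5/24)·(1557/11) = 400/11.
Government outlay = subsidy × quantity = 6 × 1557/11 = 9342/11.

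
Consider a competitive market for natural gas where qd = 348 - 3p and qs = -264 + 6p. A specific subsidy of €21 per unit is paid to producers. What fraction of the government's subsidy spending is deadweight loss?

DWL / government spending = 7/62

Pre-subsidy: 348 - 3p = -264 + 6p gives p* = 68, q* = 144.
With the subsidy, sellers receive ps = pb + 21 for each unit, where pb is the price buyers pay.
Supply in terms of pb becomes qs = -264 + 6(pb + 21) = -138 + 6pb. Setting this equal to demand: 348 - 3pb = -138 + 6pb, so pb = 54.
Sellers receive ps = 54 + 21 = 75; q' = 348 − 3·54 = 186.
ΔCS = ½(144 + 186)(68 − 54) = 2310; ΔPS = ½(144 + 186)(75 − 68) = 1155.
Government spending = 21 × 186 = 3906.
DWL = ½ × 21 × (186 − 144) = 441; fraction = 441 / 3906 = 7/62.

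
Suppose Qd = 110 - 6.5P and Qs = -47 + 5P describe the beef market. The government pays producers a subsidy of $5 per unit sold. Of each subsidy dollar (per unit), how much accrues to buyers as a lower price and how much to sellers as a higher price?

Buyers gain 50/23 per unit; sellers gain 65/23 per unit

Pre-subsidy: 110 - 6.5P = -47 + 5P gives P* = 314/23, Q* = 489/23.
With the subsidy, sellers receive Ps = Pb + 5 for each unit, where Pb is the price buyers pay.
Supply in terms of Pb becomes Qs = -47 + 5(Pb + 5) = -22 + 5Pb. Setting this equal to demand: 110 - 6.5Pb = -22 + 5Pb, so Pb = 264/23.
Sellers receive Ps = 264/23 + 5 = 379/23; Q' = 110 − 6.5·(264/23) = 814/23.
Buyers' price falls by P* − Pb = 314/23 − 264/23 = 50/23; sellers' price rises by Ps − P* = 379/23 − 314/23 = 65/23.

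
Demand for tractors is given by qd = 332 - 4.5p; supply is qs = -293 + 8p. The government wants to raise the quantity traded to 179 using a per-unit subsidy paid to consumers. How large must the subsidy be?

Required subsidy s = 25 per unit

At q = 179, invert demand for the buyer price: pb = (332 − 179)/4.5 = 34; invert supply for the seller price: ps = (179 − (-293))/8 = 59.
The subsidy must fill the gap: s = ps − pb = 59 − 34 = 25.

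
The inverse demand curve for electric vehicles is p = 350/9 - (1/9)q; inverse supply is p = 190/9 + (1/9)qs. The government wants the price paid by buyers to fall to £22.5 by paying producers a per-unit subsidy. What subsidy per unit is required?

At a buyer price of 22.5, quantity demanded is 350 − 9·22.5 = 147.5.
Sellers supply 147.5 only when they receive ps = 190/9 + (1/9)·147.5 = 37.5.
s = ps − pb = 37.5 − 22.5 = 15.

Required subsidy s = £15 per unit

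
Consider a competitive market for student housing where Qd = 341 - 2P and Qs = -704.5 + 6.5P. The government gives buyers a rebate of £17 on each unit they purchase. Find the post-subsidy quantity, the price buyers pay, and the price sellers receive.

Pre-subsidy: 341 - 2P = -704.5 + 6.5P gives P* = 123, Q* = 95.
With the rebate, buyers effectively pay Pb = Ps − 17, where Ps is the price sellers receive.
Demand in terms of Ps becomes Qd = 341 − 2(Ps − 17) = 375 - 2Ps. Setting this equal to supply: 375 - 2Ps = -704.5 + 6.5Ps, so Ps = 127.
Buyers pay Pb = 127 − 17 = 110; Q' = -704.5 + 6.5·127 = 121.

Q' = 121; buyers pay £110; sellers receive £127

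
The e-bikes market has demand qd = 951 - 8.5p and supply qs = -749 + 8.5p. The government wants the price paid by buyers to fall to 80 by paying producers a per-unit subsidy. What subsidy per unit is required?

At a buyer price of 80, quantity demanded is 951 − 8.5·80 = 271.
Sellers supply 271 only when they receive ps with -749 + 8.5·ps = 271, i.e. ps = 120.
s = ps − pb = 120 − 80 = 40.

Required subsidy s = 40 per unit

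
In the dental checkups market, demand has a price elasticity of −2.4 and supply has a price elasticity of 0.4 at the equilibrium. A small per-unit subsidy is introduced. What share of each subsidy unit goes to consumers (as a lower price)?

For a small subsidy around the equilibrium, the benefit split depends on the relative slopes, which at a point are proportional to the elasticities.
Buyer share = εs/(εs + |εd|) = 0.4/(0.4 + 2.4) = 1/7; seller share = |εd|/(εs + |εd|) = 6/7.

Consumer share = 1/7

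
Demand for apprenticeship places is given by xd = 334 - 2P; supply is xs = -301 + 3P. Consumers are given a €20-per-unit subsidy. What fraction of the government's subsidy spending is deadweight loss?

Pre-subsidy: 334 - 2P = -301 + 3P gives P* = 127, x* = 80.
With the rebate, buyers effectively pay Pb = Ps − 20, where Ps is the price sellers receive.
Demand in terms of Ps becomes xd = 334 − 2(Ps − 20) = 374 - 2Ps. Setting this equal to supply: 374 - 2Ps = -301 + 3Ps, so Ps = 135.
Buyers pay Pb = 135 − 20 = 115; x' = -301 + 3·135 = 104.
ΔCS = ½(80 + 104)(127 − 115) = 1104; ΔPS = ½(80 + 104)(135 − 127) = 736.
Government spending = 20 × 104 = 2080.
DWL = ½ × 20 × (104 − 80) = 240; fraction = 240 / 2080 = 3/26.

DWL / government spending = 3/26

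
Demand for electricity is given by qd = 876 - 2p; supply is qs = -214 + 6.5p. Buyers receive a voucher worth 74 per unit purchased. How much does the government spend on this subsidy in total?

Pre-subsidy: 876 - 2p = -214 + 6.5p gives p* = 2180/17, q* = 10532/17.
With the rebate, buyers effectively pay pb = ps − 74, where ps is the price sellers receive.
Demand in terms of ps becomes qd = 876 − 2(ps − 74) = 1024 - 2ps. Setting this equal to supply: 1024 - 2ps = -214 + 6.5ps, so ps = 2476/17.
Buyers pay pb = 2476/17 − 74 = 1218/17; q' = -214 + 6.5·(2476/17) = 12456/17.
Government outlay = subsidy × quantity = 74 × 12456/17 = 921744/17.

Government cost = 921744/17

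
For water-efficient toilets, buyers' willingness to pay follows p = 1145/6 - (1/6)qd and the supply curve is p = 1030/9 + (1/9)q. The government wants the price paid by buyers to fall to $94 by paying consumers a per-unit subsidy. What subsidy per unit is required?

At a buyer price of 94, quantity demanded is 1145 − 6·94 = 581.
Sellers supply 581 only when they receive ps = 1030/9 + (1/9)·581 = 179.
s = ps − pb = 179 − 94 = 85.

Required subsidy s = $85 per unit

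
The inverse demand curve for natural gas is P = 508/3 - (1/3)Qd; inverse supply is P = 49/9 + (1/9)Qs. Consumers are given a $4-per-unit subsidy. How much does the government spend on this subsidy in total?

Pre-subsidy: 508/3 - (1/3)Q = 49/9 + (1/9)Q gives Q* = 368.75 and P* = 557/12.
With the rebate, buyers effectively pay Pb = Ps − 4, where Ps is the price sellers receive.
On the curves, Pb = 508/3 - (1/3)Q and Ps = 49/9 + (1/9)Q; the wedge Ps − Pb = 4 gives 49/9 + (1/9)Q − (508/3 - (1/3)Q) = 4, so Q' = 377.75.
Then Pb = 508/3 − (1/3)·377.75 = 521/12 and Ps = 49/9 + (1/9)·377.75 = 569/12.
Government outlay = subsidy × quantity = 4 × 377.75 = 1511.

Government cost = $1511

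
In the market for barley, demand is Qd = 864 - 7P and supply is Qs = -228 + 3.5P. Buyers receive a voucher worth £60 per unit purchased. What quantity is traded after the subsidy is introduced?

Q' = 276

Pre-subsidy: 864 - 7P = -228 + 3.5P gives P* = 104, Q* = 136.
With the rebate, buyers effectively pay Pb = Ps − 60, where Ps is the price sellers receive.
Demand in terms of Ps becomes Qd = 864 − 7(Ps − 60) = 1284 - 7Ps. Setting this equal to supply: 1284 - 7Ps = -228 + 3.5Ps, so Ps = 144.
Buyers pay Pb = 144 − 60 = 84; Q' = -228 + 3.5·144 = 276.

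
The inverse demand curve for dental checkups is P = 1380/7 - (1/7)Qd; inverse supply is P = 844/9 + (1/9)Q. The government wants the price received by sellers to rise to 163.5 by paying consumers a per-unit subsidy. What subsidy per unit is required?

Required subsidy s = 56 per unit

At a seller price of 163.5, quantity supplied is -844 + 9·163.5 = 627.5.
Buyers absorb 627.5 only when they pay Pb = 1380/7 − (1/7)·627.5 = 107.5.
s = Ps − Pb = 163.5 − 107.5 = 56.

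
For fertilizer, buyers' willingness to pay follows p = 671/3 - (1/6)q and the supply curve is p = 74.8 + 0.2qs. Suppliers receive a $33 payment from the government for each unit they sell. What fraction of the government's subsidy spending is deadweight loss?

DWL / government spending = 45/496

Pre-subsidy: 671/3 - (1/6)q = 74.8 + 0.2q gives q* = 406 and p* = 156.
With the subsidy, sellers receive ps = pb + 33 for each unit, where pb is the price buyers pay.
On the curves, pb = 671/3 - (1/6)q and ps = 74.8 + 0.2q; the wedge ps − pb = 33 gives 74.8 + 0.2q − (671/3 - (1/6)q) = 33, so q' = 496.
Then pb = 671/3 − (1/6)·496 = 141 and ps = 74.8 + 0.2·496 = 174.
ΔCS = ½(406 + 496)(156 − 141) = 6765; ΔPS = ½(406 + 496)(174 − 156) = 8118.
Government spending = 33 × 496 = 16368.
DWL = ½ × 33 × (496 − 406) = 1485; fraction = 1485 / 16368 = 45/496.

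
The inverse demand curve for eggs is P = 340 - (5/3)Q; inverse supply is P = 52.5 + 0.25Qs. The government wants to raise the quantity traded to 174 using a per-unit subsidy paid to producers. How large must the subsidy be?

At Q = 174, from the demand curve buyers pay Pb = 340 − (5/3)·174 = 50; from the supply curve sellers need Ps = 52.5 + 0.25·174 = 96.
The subsidy must fill the gap: s = Ps − Pb = 96 − 50 = 46.

Required subsidy s = 46 per unit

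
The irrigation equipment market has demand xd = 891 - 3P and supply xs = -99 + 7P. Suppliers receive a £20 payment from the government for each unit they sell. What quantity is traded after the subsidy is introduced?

x' = 636

Pre-subsidy: 891 - 3P = -99 + 7P gives P* = 99, x* = 594.
With the subsidy, sellers receive Ps = Pb + 20 for each unit, where Pb is the price buyers pay.
Supply in terms of Pb becomes xs = -99 + 7(Pb + 20) = 41 + 7Pb. Setting this equal to demand: 891 - 3Pb = 41 + 7Pb, so Pb = 85.
Sellers receive Ps = 85 + 20 = 105; x' = 891 − 3·85 = 636.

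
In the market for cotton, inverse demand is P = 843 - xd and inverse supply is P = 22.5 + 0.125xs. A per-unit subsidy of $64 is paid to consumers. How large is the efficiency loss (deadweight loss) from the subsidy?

Pre-subsidy: 843 - x = 22.5 + 0.125x gives x* = 2188/3 and P* = 341/3.
With the rebate, buyers effectively pay Pb = Ps − 64, where Ps is the price sellers receive.
On the curves, Pb = 843 - x and Ps = 22.5 + 0.125x; the wedge Ps − Pb = 64 gives 22.5 + 0.125x − (843 - x) = 64, so x' = 7076/9.
Then Pb = 843 − 1·(7076/9) = 511/9 and Ps = 22.5 + 0.125·(7076/9) = 1087/9.
The subsidy expands output by 7076/9 − 2188/3 = 512/9 past the efficient level; on those units the gap between marginal cost and willingness to pay runs from 0 up to 64.
DWL = ½ × 64 × 512/9 = 16384/9.

Deadweight loss = 16384/9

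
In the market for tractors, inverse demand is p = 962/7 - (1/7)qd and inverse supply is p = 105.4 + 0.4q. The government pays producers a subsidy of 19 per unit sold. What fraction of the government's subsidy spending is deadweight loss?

Pre-subsidy: 962/7 - (1/7)q = 105.4 + 0.4q gives q* = 59 and p* = 129.
With the subsidy, sellers receive ps = pb + 19 for each unit, where pb is the price buyers pay.
On the curves, pb = 962/7 - (1/7)q and ps = 105.4 + 0.4q; the wedge ps − pb = 19 gives 105.4 + 0.4q − (962/7 - (1/7)q) = 19, so q' = 94.
Then pb = 962/7 − (1/7)·94 = 124 and ps = 105.4 + 0.4·94 = 143.
ΔCS = ½(59 + 94)(129 − 124) = 382.5; ΔPS = ½(59 + 94)(143 − 129) = 1071.
Government spending = 19 × 94 = 1786.
DWL = ½ × 19 × (94 − 59) = 332.5; fraction = 332.5 / 1786 = 35/188.

DWL / government spending = 35/188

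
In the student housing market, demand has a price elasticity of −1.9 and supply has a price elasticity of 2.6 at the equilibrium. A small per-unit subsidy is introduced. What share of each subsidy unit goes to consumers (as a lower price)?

For a small subsidy around the equilibrium, the benefit split depends on the relative slopes, which at a point are proportional to the elasticities.
Buyer share = εs/(εs + |εd|) = 2.6/(2.6 + 1.9) = 26/45; seller share = |εd|/(εs + |εd|) = 19/45.

Consumer share = 26/45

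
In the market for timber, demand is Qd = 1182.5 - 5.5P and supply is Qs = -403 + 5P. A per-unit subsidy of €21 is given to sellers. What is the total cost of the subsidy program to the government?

Government cost = €8547

Pre-subsidy: 1182.5 - 5.5P = -403 + 5P gives P* = 151, Q* = 352.
With the subsidy, sellers receive Ps = Pb + 21 for each unit, where Pb is the price buyers pay.
Supply in terms of Pb becomes Qs = -403 + 5(Pb + 21) = -298 + 5Pb. Setting this equal to demand: 1182.5 - 5.5Pb = -298 + 5Pb, so Pb = 141.
Sellers receive Ps = 141 + 21 = 162; Q' = 1182.5 − 5.5·141 = 407.
Government outlay = subsidy × quantity = 21 × 407 = 8547.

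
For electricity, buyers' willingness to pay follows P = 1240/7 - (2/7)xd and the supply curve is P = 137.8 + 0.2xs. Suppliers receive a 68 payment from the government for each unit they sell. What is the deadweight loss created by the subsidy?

Deadweight loss = 4760

Pre-subsidy: 1240/7 - (2/7)x = 137.8 + 0.2x gives x* = 81 and P* = 154.
With the subsidy, sellers receive Ps = Pb + 68 for each unit, where Pb is the price buyers pay.
On the curves, Pb = 1240/7 - (2/7)x and Ps = 137.8 + 0.2x; the wedge Ps − Pb = 68 gives 137.8 + 0.2x − (1240/7 - (2/7)x) = 68, so x' = 221.
Then Pb = 1240/7 − (2/7)·221 = 114 and Ps = 137.8 + 0.2·221 = 182.
The subsidy expands output by 221 − 81 = 140 past the efficient level; on those units the gap between marginal cost and willingness to pay runs from 0 up to 68.
DWL = ½ × 68 × 140 = 4760.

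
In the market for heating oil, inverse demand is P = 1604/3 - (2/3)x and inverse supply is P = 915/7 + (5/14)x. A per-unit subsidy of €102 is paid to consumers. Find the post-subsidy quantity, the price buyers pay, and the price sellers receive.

Pre-subsidy: 1604/3 - (2/3)x = 915/7 + (5/14)x gives x* = 16966/43 and P* = 11680/43.
With the rebate, buyers effectively pay Pb = Ps − 102, where Ps is the price sellers receive.
On the curves, Pb = 1604/3 - (2/3)x and Ps = 915/7 + (5/14)x; the wedge Ps − Pb = 102 gives 915/7 + (5/14)x − (1604/3 - (2/3)x) = 102, so x' = 21250/43.
Then Pb = 1604/3 − (2/3)·(21250/43) = 8824/43 and Ps = 915/7 + (5/14)·(21250/43) = 13210/43.

x' = 21250/43; buyers pay 8824/43; sellers receive 13210/43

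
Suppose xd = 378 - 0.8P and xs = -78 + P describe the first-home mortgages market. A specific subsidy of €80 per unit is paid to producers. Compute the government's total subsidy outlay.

Pre-subsidy: 378 - 0.8P = -78 + P gives P* = 760/3, x* = 526/3.
With the subsidy, sellers receive Ps = Pb + 80 for each unit, where Pb is the price buyers pay.
Supply in terms of Pb becomes xs = -78 + 1(Pb + 80) = 2 + Pb. Setting this equal to demand: 378 - 0.8Pb = 2 + Pb, so Pb = 1880/9.
Sellers receive Ps = 1880/9 + 80 = 2600/9; x' = 378 − 0.8·(1880/9) = 1898/9.
Government outlay = subsidy × quantity = 80 × 1898/9 = 151840/9.

Government cost = 151840/9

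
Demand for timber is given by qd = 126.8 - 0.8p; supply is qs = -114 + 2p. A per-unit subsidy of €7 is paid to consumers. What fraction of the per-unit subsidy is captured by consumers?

Pre-subsidy: 126.8 - 0.8p = -114 + 2p gives p* = 86, q* = 58.
With the rebate, buyers effectively pay pb = ps − 7, where ps is the price sellers receive.
Demand in terms of ps becomes qd = 126.8 − 0.8(ps − 7) = 132.4 - 0.8ps. Setting this equal to supply: 132.4 - 0.8ps = -114 + 2ps, so ps = 88.
Buyers pay pb = 88 − 7 = 81; q' = -114 + 2·88 = 62.
Buyers' price falls by p* − pb = 86 − 81 = 5; sellers' price rises by ps − p* = 88 − 86 = 2.
So consumers capture 5/7 = 5/7 of each unit of subsidy.

Consumer share = 5/7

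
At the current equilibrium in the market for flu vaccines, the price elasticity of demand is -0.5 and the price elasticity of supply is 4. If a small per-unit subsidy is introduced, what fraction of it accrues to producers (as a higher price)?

For a small subsidy around the equilibrium, the benefit split depends on the relative slopes, which at a point are proportional to the elasticities.
Buyer share = εs/(εs + |εd|) = 4/(4 + 0.5) = 8/9; seller share = |εd|/(εs + |εd|) = 1/9.
So producers capture 1/9 of the subsidy.

Producer share = 1/9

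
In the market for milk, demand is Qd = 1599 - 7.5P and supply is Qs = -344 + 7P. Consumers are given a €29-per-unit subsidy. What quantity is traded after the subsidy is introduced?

Q' = 699

Pre-subsidy: 1599 - 7.5P = -344 + 7P gives P* = 134, Q* = 594.
With the rebate, buyers effectively pay Pb = Ps − 29, where Ps is the price sellers receive.
Demand in terms of Ps becomes Qd = 1599 − 7.5(Ps − 29) = 1816.5 - 7.5Ps. Setting this equal to supply: 1816.5 - 7.5Ps = -344 + 7Ps, so Ps = 149.
Buyers pay Pb = 149 − 29 = 120; Q' = -344 + 7·149 = 699.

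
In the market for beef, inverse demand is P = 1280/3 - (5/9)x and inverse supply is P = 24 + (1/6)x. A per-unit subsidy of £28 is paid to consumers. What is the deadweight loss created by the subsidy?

Pre-subsidy: 1280/3 - (5/9)x = 24 + (1/6)x gives x* = 7248/13 and P* = 1520/13.
With the rebate, buyers effectively pay Pb = Ps − 28, where Ps is the price sellers receive.
On the curves, Pb = 1280/3 - (5/9)x and Ps = 24 + (1/6)x; the wedge Ps − Pb = 28 gives 24 + (1/6)x − (1280/3 - (5/9)x) = 28, so x' = 7752/13.
Then Pb = 1280/3 − (5/9)·(7752/13) = 1240/13 and Ps = 24 + (1/6)·(7752/13) = 1604/13.
The subsidy expands output by 7752/13 − 7248/13 = 504/13 past the efficient level; on those units the gap between marginal cost and willingness to pay runs from 0 up to 28.
DWL = ½ × 28 × 504/13 = 7056/13.

Deadweight loss = 7056/13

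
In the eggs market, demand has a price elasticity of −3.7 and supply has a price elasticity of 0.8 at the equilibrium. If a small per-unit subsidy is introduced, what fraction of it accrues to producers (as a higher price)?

Producer share = 37/45

For a small subsidy around the equilibrium, the benefit split depends on the relative slopes, which at a point are proportional to the elasticities.
Buyer share = εs/(εs + |εd|) = 0.8/(0.8 + 3.7) = 8/45; seller share = |εd|/(εs + |εd|) = 37/45.
So producers capture 37/45 of the subsidy.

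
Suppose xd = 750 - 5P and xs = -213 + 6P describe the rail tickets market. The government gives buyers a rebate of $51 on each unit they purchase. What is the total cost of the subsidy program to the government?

Pre-subsidy: 750 - 5P = -213 + 6P gives P* = 963/11, x* = 3435/11.
With the rebate, buyers effectively pay Pb = Ps − 51, where Ps is the price sellers receive.
Demand in terms of Ps becomes xd = 750 − 5(Ps − 51) = 1005 - 5Ps. Setting this equal to supply: 1005 - 5Ps = -213 + 6Ps, so Ps = 1218/11.
Buyers pay Pb = 1218/11 − 51 = 657/11; x' = -213 + 6·(1218/11) = 4965/11.
Government outlay = subsidy × quantity = 51 × 4965/11 = 253215/11.

Government cost = 253215/11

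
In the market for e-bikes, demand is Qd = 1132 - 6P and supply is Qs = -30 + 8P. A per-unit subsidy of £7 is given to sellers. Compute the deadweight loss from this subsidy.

Deadweight loss = £84

Pre-subsidy: 1132 - 6P = -30 + 8P gives P* = 83, Q* = 634.
With the subsidy, sellers receive Ps = Pb + 7 for each unit, where Pb is the price buyers pay.
Supply in terms of Pb becomes Qs = -30 + 8(Pb + 7) = 26 + 8Pb. Setting this equal to demand: 1132 - 6Pb = 26 + 8Pb, so Pb = 79.
Sellers receive Ps = 79 + 7 = 86; Q' = 1132 − 6·79 = 658.
The subsidy expands output by 658 − 634 = 24 past the efficient level; on those units the gap between marginal cost and willingness to pay runs from 0 up to 7.
DWL = ½ × 7 × 24 = 84.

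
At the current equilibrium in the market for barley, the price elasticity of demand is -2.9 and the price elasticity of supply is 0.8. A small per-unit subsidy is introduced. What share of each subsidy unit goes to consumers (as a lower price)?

Consumer share = 8/37

For a small subsidy around the equilibrium, the benefit split depends on the relative slopes, which at a point are proportional to the elasticities.
Buyer share = εs/(εs + |εd|) = 0.8/(0.8 + 2.9) = 8/37; seller share = |εd|/(εs + |εd|) = 29/37.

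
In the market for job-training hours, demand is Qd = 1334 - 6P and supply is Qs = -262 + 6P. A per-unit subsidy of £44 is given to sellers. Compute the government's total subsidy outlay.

Pre-subsidy: 1334 - 6P = -262 + 6P gives P* = 133, Q* = 536.
With the subsidy, sellers receive Ps = Pb + 44 for each unit, where Pb is the price buyers pay.
Supply in terms of Pb becomes Qs = -262 + 6(Pb + 44) = 2 + 6Pb. Setting this equal to demand: 1334 - 6Pb = 2 + 6Pb, so Pb = 111.
Sellers receive Ps = 111 + 44 = 155; Q' = 1334 − 6·111 = 668.
Government outlay = subsidy × quantity = 44 × 668 = 29392.

Government cost = £29392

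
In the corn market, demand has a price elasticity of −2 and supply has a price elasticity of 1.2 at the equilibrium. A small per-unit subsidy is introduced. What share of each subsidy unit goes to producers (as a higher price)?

Producer share = 0.625

For a small subsidy around the equilibrium, the benefit split depends on the relative slopes, which at a point are proportional to the elasticities.
Buyer share = εs/(εs + |εd|) = 1.2/(1.2 + 2) = 0.375; seller share = |εd|/(εs + |εd|) = 0.625.
So producers capture 0.625 of the subsidy.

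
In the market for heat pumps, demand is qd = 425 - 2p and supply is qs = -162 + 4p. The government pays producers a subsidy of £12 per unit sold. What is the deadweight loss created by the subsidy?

Pre-subsidy: 425 - 2p = -162 + 4p gives p* = 587/6, q* = 688/3.
With the subsidy, sellers receive ps = pb + 12 for each unit, where pb is the price buyers pay.
Supply in terms of pb becomes qs = -162 + 4(pb + 12) = -114 + 4pb. Setting this equal to demand: 425 - 2pb = -114 + 4pb, so pb = 539/6.
Sellers receive ps = 539/6 + 12 = 611/6; q' = 425 − 2·(539/6) = 736/3.
The subsidy expands output by 736/3 − 688/3 = 16 past the efficient level; on those units the gap between marginal cost and willingness to pay runs from 0 up to 12.
DWL = ½ × 12 × 16 = 96.

Deadweight loss = £96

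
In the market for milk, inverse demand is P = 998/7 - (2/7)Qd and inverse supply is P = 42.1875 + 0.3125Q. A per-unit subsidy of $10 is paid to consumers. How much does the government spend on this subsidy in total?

Pre-subsidy: 998/7 - (2/7)Q = 42.1875 + 0.3125Q gives Q* = 11243/67 and P* = 6340/67.
With the rebate, buyers effectively pay Pb = Ps − 10, where Ps is the price sellers receive.
On the curves, Pb = 998/7 - (2/7)Q and Ps = 42.1875 + 0.3125Q; the wedge Ps − Pb = 10 gives 42.1875 + 0.3125Q − (998/7 - (2/7)Q) = 10, so Q' = 12363/67.
Then Pb = 998/7 − (2/7)·(12363/67) = 6020/67 and Ps = 42.1875 + 0.3125·(12363/67) = 6690/67.
Government outlay = subsidy × quantity = 10 × 12363/67 = 123630/67.

Government cost = 123630/67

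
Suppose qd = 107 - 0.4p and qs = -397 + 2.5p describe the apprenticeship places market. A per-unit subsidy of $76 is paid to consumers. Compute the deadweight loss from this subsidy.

Pre-subsidy: 107 - 0.4p = -397 + 2.5p gives p* = 5040/29, q* = 1087/29.
With the rebate, buyers effectively pay pb = ps − 76, where ps is the price sellers receive.
Demand in terms of ps becomes qd = 107 − 0.4(ps − 76) = 137.4 - 0.4ps. Setting this equal to supply: 137.4 - 0.4ps = -397 + 2.5ps, so ps = 5344/29.
Buyers pay pb = 5344/29 − 76 = 3140/29; q' = -397 + 2.5·(5344/29) = 1847/29.
The subsidy expands output by 1847/29 − 1087/29 = 760/29 past the efficient level; on those units the gap between marginal cost and willingness to pay runs from 0 up to 76.
DWL = ½ × 76 × 760/29 = 28880/29.

Deadweight loss = 28880/29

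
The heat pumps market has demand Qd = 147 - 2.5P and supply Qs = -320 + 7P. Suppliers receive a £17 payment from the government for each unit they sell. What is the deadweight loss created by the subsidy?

Deadweight loss = 10115/38

Pre-subsidy: 147 - 2.5P = -320 + 7P gives P* = 934/19, Q* = 458/19.
With the subsidy, sellers receive Ps = Pb + 17 for each unit, where Pb is the price buyers pay.
Supply in terms of Pb becomes Qs = -320 + 7(Pb + 17) = -201 + 7Pb. Setting this equal to demand: 147 - 2.5Pb = -201 + 7Pb, so Pb = 696/19.
Sellers receive Ps = 696/19 + 17 = 1019/19; Q' = 147 − 2.5·(696/19) = 1053/19.
The subsidy expands output by 1053/19 − 458/19 = 595/19 past the efficient level; on those units the gap between marginal cost and willingness to pay runs from 0 up to 17.
DWL = ½ × 17 × 595/19 = 10115/38.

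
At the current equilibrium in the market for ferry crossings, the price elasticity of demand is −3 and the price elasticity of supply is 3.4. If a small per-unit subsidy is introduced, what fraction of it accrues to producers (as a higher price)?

For a small subsidy around the equilibrium, the benefit split depends on the relative slopes, which at a point are proportional to the elasticities.
Buyer share = εs/(εs + |εd|) = 3.4/(3.4 + 3) = 0.53125; seller share = |εd|/(εs + |εd|) = 0.46875.
So producers capture 0.46875 of the subsidy.

Producer share = 0.46875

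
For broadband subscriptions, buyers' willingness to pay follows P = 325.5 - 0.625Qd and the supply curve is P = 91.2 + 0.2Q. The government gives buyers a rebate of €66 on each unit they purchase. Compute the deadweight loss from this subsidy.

Pre-subsidy: 325.5 - 0.625Q = 91.2 + 0.2Q gives Q* = 284 and P* = 148.
With the rebate, buyers effectively pay Pb = Ps − 66, where Ps is the price sellers receive.
On the curves, Pb = 325.5 - 0.625Q and Ps = 91.2 + 0.2Q; the wedge Ps − Pb = 66 gives 91.2 + 0.2Q − (325.5 - 0.625Q) = 66, so Q' = 364.
Then Pb = 325.5 − 0.625·364 = 98 and Ps = 91.2 + 0.2·364 = 164.
The subsidy expands output by 364 − 284 = 80 past the efficient level; on those units the gap between marginal cost and willingness to pay runs from 0 up to 66.
DWL = ½ × 66 × 80 = 2640.

Deadweight loss = €2640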